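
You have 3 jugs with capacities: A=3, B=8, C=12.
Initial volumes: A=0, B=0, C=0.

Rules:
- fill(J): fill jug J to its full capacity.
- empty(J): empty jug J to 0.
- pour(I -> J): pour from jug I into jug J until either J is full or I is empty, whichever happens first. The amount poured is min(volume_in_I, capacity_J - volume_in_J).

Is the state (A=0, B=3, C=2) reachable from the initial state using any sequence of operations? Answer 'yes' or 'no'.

BFS from (A=0, B=0, C=0):
  1. fill(B) -> (A=0 B=8 C=0)
  2. pour(B -> A) -> (A=3 B=5 C=0)
  3. empty(A) -> (A=0 B=5 C=0)
  4. pour(B -> A) -> (A=3 B=2 C=0)
  5. pour(B -> C) -> (A=3 B=0 C=2)
  6. pour(A -> B) -> (A=0 B=3 C=2)
Target reached → yes.

Answer: yes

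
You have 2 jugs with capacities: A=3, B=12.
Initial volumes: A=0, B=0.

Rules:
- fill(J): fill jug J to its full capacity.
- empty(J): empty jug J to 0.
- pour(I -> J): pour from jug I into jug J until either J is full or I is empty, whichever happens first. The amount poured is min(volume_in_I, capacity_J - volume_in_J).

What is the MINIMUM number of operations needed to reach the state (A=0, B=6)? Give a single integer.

BFS from (A=0, B=0). One shortest path:
  1. fill(A) -> (A=3 B=0)
  2. pour(A -> B) -> (A=0 B=3)
  3. fill(A) -> (A=3 B=3)
  4. pour(A -> B) -> (A=0 B=6)
Reached target in 4 moves.

Answer: 4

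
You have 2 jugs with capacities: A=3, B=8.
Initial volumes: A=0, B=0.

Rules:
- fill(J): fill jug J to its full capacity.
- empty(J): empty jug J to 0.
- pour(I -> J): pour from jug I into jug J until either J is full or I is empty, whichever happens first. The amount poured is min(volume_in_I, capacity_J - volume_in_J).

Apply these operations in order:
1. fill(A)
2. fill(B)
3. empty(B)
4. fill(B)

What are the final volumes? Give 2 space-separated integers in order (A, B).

Step 1: fill(A) -> (A=3 B=0)
Step 2: fill(B) -> (A=3 B=8)
Step 3: empty(B) -> (A=3 B=0)
Step 4: fill(B) -> (A=3 B=8)

Answer: 3 8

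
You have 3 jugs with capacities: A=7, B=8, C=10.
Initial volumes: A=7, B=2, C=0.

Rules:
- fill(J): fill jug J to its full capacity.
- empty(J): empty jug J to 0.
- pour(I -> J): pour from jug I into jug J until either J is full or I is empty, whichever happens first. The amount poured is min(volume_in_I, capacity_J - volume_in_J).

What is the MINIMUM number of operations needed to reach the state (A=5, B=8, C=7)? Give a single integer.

BFS from (A=7, B=2, C=0). One shortest path:
  1. empty(A) -> (A=0 B=2 C=0)
  2. fill(C) -> (A=0 B=2 C=10)
  3. pour(C -> A) -> (A=7 B=2 C=3)
  4. pour(C -> B) -> (A=7 B=5 C=0)
  5. pour(A -> C) -> (A=0 B=5 C=7)
  6. pour(B -> A) -> (A=5 B=0 C=7)
  7. fill(B) -> (A=5 B=8 C=7)
Reached target in 7 moves.

Answer: 7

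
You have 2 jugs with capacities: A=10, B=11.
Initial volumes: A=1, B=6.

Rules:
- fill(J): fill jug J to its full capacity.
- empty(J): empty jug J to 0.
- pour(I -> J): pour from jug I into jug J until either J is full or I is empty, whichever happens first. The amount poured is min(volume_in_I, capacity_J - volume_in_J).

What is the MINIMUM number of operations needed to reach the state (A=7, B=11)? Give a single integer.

Answer: 2

Derivation:
BFS from (A=1, B=6). One shortest path:
  1. pour(B -> A) -> (A=7 B=0)
  2. fill(B) -> (A=7 B=11)
Reached target in 2 moves.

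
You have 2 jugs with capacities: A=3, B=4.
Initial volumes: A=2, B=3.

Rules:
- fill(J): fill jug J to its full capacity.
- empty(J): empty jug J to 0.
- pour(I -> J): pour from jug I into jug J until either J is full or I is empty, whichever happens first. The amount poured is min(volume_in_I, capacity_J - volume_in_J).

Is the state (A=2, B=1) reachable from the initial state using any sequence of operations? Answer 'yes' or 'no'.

Answer: no

Derivation:
BFS explored all 15 reachable states.
Reachable set includes: (0,0), (0,1), (0,2), (0,3), (0,4), (1,0), (1,4), (2,0), (2,3), (2,4), (3,0), (3,1) ...
Target (A=2, B=1) not in reachable set → no.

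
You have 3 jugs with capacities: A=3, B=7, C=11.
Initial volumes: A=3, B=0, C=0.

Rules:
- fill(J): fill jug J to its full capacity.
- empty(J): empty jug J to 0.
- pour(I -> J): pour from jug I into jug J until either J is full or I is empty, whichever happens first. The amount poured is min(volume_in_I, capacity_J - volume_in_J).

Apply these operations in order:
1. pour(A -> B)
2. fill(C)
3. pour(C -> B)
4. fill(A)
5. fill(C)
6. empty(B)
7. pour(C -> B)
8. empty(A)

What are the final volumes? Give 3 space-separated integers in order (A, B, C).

Answer: 0 7 4

Derivation:
Step 1: pour(A -> B) -> (A=0 B=3 C=0)
Step 2: fill(C) -> (A=0 B=3 C=11)
Step 3: pour(C -> B) -> (A=0 B=7 C=7)
Step 4: fill(A) -> (A=3 B=7 C=7)
Step 5: fill(C) -> (A=3 B=7 C=11)
Step 6: empty(B) -> (A=3 B=0 C=11)
Step 7: pour(C -> B) -> (A=3 B=7 C=4)
Step 8: empty(A) -> (A=0 B=7 C=4)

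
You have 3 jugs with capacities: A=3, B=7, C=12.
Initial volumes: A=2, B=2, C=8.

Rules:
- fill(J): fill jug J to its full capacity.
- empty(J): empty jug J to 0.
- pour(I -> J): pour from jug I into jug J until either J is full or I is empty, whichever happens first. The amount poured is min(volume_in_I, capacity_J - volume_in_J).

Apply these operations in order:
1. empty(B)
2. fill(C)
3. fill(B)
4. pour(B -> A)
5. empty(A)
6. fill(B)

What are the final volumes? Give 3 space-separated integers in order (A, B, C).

Answer: 0 7 12

Derivation:
Step 1: empty(B) -> (A=2 B=0 C=8)
Step 2: fill(C) -> (A=2 B=0 C=12)
Step 3: fill(B) -> (A=2 B=7 C=12)
Step 4: pour(B -> A) -> (A=3 B=6 C=12)
Step 5: empty(A) -> (A=0 B=6 C=12)
Step 6: fill(B) -> (A=0 B=7 C=12)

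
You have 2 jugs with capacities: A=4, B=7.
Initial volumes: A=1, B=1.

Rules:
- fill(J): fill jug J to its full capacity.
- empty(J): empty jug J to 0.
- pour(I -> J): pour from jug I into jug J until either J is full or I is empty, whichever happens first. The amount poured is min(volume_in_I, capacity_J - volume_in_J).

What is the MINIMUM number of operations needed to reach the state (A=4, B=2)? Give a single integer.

BFS from (A=1, B=1). One shortest path:
  1. pour(A -> B) -> (A=0 B=2)
  2. fill(A) -> (A=4 B=2)
Reached target in 2 moves.

Answer: 2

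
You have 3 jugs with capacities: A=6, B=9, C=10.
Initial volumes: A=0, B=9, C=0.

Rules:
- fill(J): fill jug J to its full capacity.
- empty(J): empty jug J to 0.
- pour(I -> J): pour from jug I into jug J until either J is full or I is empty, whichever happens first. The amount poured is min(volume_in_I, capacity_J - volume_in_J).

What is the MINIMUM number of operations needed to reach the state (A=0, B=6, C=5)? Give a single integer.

BFS from (A=0, B=9, C=0). One shortest path:
  1. fill(A) -> (A=6 B=9 C=0)
  2. pour(A -> C) -> (A=0 B=9 C=6)
  3. fill(A) -> (A=6 B=9 C=6)
  4. pour(B -> C) -> (A=6 B=5 C=10)
  5. empty(C) -> (A=6 B=5 C=0)
  6. pour(B -> C) -> (A=6 B=0 C=5)
  7. pour(A -> B) -> (A=0 B=6 C=5)
Reached target in 7 moves.

Answer: 7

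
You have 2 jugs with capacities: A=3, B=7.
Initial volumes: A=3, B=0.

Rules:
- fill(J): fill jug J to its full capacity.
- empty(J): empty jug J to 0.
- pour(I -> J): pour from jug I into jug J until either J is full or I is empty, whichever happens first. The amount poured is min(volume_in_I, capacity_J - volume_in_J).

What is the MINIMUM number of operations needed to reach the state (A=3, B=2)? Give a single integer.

BFS from (A=3, B=0). One shortest path:
  1. pour(A -> B) -> (A=0 B=3)
  2. fill(A) -> (A=3 B=3)
  3. pour(A -> B) -> (A=0 B=6)
  4. fill(A) -> (A=3 B=6)
  5. pour(A -> B) -> (A=2 B=7)
  6. empty(B) -> (A=2 B=0)
  7. pour(A -> B) -> (A=0 B=2)
  8. fill(A) -> (A=3 B=2)
Reached target in 8 moves.

Answer: 8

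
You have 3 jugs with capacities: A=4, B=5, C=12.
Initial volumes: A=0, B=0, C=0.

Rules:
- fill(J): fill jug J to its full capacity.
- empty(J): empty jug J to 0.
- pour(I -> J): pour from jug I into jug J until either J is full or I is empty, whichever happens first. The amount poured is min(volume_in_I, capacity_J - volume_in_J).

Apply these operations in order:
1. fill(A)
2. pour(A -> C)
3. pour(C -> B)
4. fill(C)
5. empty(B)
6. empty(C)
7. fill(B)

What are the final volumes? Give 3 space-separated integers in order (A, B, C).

Answer: 0 5 0

Derivation:
Step 1: fill(A) -> (A=4 B=0 C=0)
Step 2: pour(A -> C) -> (A=0 B=0 C=4)
Step 3: pour(C -> B) -> (A=0 B=4 C=0)
Step 4: fill(C) -> (A=0 B=4 C=12)
Step 5: empty(B) -> (A=0 B=0 C=12)
Step 6: empty(C) -> (A=0 B=0 C=0)
Step 7: fill(B) -> (A=0 B=5 C=0)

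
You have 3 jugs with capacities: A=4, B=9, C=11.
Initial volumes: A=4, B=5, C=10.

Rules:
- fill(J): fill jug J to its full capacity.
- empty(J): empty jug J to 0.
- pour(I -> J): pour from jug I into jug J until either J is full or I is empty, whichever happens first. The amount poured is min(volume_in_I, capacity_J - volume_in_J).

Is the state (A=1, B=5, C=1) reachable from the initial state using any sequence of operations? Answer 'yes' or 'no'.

Answer: no

Derivation:
BFS explored all 360 reachable states.
Reachable set includes: (0,0,0), (0,0,1), (0,0,2), (0,0,3), (0,0,4), (0,0,5), (0,0,6), (0,0,7), (0,0,8), (0,0,9), (0,0,10), (0,0,11) ...
Target (A=1, B=5, C=1) not in reachable set → no.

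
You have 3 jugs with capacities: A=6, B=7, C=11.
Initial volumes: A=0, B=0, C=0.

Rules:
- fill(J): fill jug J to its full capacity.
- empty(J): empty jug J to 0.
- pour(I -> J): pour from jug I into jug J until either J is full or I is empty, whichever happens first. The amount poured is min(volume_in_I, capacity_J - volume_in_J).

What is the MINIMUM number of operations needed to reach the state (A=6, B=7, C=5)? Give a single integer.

Answer: 3

Derivation:
BFS from (A=0, B=0, C=0). One shortest path:
  1. fill(B) -> (A=0 B=7 C=0)
  2. fill(C) -> (A=0 B=7 C=11)
  3. pour(C -> A) -> (A=6 B=7 C=5)
Reached target in 3 moves.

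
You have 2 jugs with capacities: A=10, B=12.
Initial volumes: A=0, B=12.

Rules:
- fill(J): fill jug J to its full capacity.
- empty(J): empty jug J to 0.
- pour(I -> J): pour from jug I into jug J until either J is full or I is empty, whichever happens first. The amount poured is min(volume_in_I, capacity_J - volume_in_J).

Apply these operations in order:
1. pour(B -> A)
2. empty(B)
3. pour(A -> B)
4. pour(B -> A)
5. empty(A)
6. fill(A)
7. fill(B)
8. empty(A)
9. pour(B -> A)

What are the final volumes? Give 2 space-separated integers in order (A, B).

Answer: 10 2

Derivation:
Step 1: pour(B -> A) -> (A=10 B=2)
Step 2: empty(B) -> (A=10 B=0)
Step 3: pour(A -> B) -> (A=0 B=10)
Step 4: pour(B -> A) -> (A=10 B=0)
Step 5: empty(A) -> (A=0 B=0)
Step 6: fill(A) -> (A=10 B=0)
Step 7: fill(B) -> (A=10 B=12)
Step 8: empty(A) -> (A=0 B=12)
Step 9: pour(B -> A) -> (A=10 B=2)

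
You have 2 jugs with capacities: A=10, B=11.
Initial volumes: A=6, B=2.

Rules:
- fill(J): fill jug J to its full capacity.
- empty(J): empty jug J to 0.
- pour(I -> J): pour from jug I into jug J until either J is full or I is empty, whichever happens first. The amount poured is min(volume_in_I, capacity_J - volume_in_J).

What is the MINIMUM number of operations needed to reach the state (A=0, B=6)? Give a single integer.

Answer: 2

Derivation:
BFS from (A=6, B=2). One shortest path:
  1. empty(B) -> (A=6 B=0)
  2. pour(A -> B) -> (A=0 B=6)
Reached target in 2 moves.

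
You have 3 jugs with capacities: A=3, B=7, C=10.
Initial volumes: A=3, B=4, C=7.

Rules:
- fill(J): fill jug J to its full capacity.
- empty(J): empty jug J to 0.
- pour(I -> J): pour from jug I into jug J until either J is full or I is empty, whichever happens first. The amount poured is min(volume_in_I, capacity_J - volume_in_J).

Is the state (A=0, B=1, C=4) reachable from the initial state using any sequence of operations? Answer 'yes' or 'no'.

BFS from (A=3, B=4, C=7):
  1. empty(A) -> (A=0 B=4 C=7)
  2. pour(B -> A) -> (A=3 B=1 C=7)
  3. empty(A) -> (A=0 B=1 C=7)
  4. pour(C -> A) -> (A=3 B=1 C=4)
  5. empty(A) -> (A=0 B=1 C=4)
Target reached → yes.

Answer: yes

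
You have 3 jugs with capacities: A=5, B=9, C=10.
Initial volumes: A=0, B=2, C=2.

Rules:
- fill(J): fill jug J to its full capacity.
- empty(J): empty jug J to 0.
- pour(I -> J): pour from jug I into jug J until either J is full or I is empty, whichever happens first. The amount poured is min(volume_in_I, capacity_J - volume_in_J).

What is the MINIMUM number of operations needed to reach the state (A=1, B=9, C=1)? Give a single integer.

Answer: 4

Derivation:
BFS from (A=0, B=2, C=2). One shortest path:
  1. fill(B) -> (A=0 B=9 C=2)
  2. pour(B -> C) -> (A=0 B=1 C=10)
  3. pour(B -> A) -> (A=1 B=0 C=10)
  4. pour(C -> B) -> (A=1 B=9 C=1)
Reached target in 4 moves.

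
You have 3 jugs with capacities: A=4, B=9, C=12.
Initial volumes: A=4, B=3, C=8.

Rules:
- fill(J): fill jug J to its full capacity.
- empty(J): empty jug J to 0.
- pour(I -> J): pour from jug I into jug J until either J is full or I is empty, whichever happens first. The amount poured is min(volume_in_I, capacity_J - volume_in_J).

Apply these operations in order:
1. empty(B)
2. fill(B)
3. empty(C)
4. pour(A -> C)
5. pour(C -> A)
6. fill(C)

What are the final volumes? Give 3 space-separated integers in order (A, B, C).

Step 1: empty(B) -> (A=4 B=0 C=8)
Step 2: fill(B) -> (A=4 B=9 C=8)
Step 3: empty(C) -> (A=4 B=9 C=0)
Step 4: pour(A -> C) -> (A=0 B=9 C=4)
Step 5: pour(C -> A) -> (A=4 B=9 C=0)
Step 6: fill(C) -> (A=4 B=9 C=12)

Answer: 4 9 12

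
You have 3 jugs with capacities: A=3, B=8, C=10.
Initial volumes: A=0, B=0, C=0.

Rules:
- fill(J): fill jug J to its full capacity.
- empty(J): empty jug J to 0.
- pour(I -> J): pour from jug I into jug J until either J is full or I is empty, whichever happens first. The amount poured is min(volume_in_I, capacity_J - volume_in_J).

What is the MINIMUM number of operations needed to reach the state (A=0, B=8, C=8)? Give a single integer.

Answer: 3

Derivation:
BFS from (A=0, B=0, C=0). One shortest path:
  1. fill(B) -> (A=0 B=8 C=0)
  2. pour(B -> C) -> (A=0 B=0 C=8)
  3. fill(B) -> (A=0 B=8 C=8)
Reached target in 3 moves.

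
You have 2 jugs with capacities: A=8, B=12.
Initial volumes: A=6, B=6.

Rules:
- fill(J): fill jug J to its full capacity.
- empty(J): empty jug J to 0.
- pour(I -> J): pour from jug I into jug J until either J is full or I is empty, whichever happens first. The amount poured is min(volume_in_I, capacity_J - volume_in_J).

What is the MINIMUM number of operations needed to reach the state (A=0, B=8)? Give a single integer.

BFS from (A=6, B=6). One shortest path:
  1. fill(A) -> (A=8 B=6)
  2. empty(B) -> (A=8 B=0)
  3. pour(A -> B) -> (A=0 B=8)
Reached target in 3 moves.

Answer: 3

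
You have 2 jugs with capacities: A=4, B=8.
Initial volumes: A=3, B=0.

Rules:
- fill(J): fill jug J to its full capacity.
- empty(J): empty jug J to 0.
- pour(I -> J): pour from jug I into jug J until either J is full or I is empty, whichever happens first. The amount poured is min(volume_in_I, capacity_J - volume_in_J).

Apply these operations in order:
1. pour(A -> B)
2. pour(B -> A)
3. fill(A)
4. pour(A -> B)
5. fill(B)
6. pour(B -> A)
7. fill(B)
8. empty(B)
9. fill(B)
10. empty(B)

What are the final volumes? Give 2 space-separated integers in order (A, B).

Answer: 4 0

Derivation:
Step 1: pour(A -> B) -> (A=0 B=3)
Step 2: pour(B -> A) -> (A=3 B=0)
Step 3: fill(A) -> (A=4 B=0)
Step 4: pour(A -> B) -> (A=0 B=4)
Step 5: fill(B) -> (A=0 B=8)
Step 6: pour(B -> A) -> (A=4 B=4)
Step 7: fill(B) -> (A=4 B=8)
Step 8: empty(B) -> (A=4 B=0)
Step 9: fill(B) -> (A=4 B=8)
Step 10: empty(B) -> (A=4 B=0)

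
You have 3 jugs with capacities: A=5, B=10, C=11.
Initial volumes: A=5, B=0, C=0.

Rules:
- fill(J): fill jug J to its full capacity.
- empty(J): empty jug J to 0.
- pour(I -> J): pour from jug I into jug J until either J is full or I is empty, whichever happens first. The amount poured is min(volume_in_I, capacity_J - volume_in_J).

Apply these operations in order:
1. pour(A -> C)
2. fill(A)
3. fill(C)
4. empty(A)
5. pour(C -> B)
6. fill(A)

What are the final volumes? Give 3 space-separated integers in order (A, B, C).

Answer: 5 10 1

Derivation:
Step 1: pour(A -> C) -> (A=0 B=0 C=5)
Step 2: fill(A) -> (A=5 B=0 C=5)
Step 3: fill(C) -> (A=5 B=0 C=11)
Step 4: empty(A) -> (A=0 B=0 C=11)
Step 5: pour(C -> B) -> (A=0 B=10 C=1)
Step 6: fill(A) -> (A=5 B=10 C=1)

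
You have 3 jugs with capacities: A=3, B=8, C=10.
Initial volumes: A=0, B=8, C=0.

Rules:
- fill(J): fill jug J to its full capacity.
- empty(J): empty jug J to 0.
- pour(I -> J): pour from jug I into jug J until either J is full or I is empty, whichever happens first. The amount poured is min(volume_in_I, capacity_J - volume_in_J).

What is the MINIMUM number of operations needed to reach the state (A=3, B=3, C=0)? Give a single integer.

Answer: 4

Derivation:
BFS from (A=0, B=8, C=0). One shortest path:
  1. fill(A) -> (A=3 B=8 C=0)
  2. empty(B) -> (A=3 B=0 C=0)
  3. pour(A -> B) -> (A=0 B=3 C=0)
  4. fill(A) -> (A=3 B=3 C=0)
Reached target in 4 moves.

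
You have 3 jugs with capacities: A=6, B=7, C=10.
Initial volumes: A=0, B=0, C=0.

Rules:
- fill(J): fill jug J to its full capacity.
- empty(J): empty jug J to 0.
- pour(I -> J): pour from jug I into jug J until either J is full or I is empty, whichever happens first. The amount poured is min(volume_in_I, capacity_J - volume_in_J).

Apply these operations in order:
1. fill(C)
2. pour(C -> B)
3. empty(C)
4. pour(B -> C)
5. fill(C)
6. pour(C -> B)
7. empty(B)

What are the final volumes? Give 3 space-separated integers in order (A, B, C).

Answer: 0 0 3

Derivation:
Step 1: fill(C) -> (A=0 B=0 C=10)
Step 2: pour(C -> B) -> (A=0 B=7 C=3)
Step 3: empty(C) -> (A=0 B=7 C=0)
Step 4: pour(B -> C) -> (A=0 B=0 C=7)
Step 5: fill(C) -> (A=0 B=0 C=10)
Step 6: pour(C -> B) -> (A=0 B=7 C=3)
Step 7: empty(B) -> (A=0 B=0 C=3)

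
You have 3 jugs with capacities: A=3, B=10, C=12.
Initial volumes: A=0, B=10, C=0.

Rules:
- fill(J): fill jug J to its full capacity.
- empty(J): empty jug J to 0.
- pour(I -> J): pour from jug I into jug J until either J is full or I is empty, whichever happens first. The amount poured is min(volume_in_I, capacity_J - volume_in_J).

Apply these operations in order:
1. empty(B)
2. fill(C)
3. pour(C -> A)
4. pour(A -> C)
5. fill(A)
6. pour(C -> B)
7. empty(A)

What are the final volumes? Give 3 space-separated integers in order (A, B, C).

Answer: 0 10 2

Derivation:
Step 1: empty(B) -> (A=0 B=0 C=0)
Step 2: fill(C) -> (A=0 B=0 C=12)
Step 3: pour(C -> A) -> (A=3 B=0 C=9)
Step 4: pour(A -> C) -> (A=0 B=0 C=12)
Step 5: fill(A) -> (A=3 B=0 C=12)
Step 6: pour(C -> B) -> (A=3 B=10 C=2)
Step 7: empty(A) -> (A=0 B=10 C=2)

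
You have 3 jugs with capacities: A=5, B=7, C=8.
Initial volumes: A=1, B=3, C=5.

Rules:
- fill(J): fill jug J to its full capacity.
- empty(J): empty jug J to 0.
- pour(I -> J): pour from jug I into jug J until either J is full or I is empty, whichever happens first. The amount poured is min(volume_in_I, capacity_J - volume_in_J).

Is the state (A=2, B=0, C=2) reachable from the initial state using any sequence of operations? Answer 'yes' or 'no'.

Answer: yes

Derivation:
BFS from (A=1, B=3, C=5):
  1. pour(A -> B) -> (A=0 B=4 C=5)
  2. pour(C -> B) -> (A=0 B=7 C=2)
  3. pour(B -> A) -> (A=5 B=2 C=2)
  4. empty(A) -> (A=0 B=2 C=2)
  5. pour(B -> A) -> (A=2 B=0 C=2)
Target reached → yes.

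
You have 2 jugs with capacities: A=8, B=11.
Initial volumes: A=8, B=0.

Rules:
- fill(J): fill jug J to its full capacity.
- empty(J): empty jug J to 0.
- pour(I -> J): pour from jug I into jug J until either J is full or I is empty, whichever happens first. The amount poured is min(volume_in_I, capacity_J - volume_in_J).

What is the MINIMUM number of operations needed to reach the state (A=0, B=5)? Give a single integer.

BFS from (A=8, B=0). One shortest path:
  1. pour(A -> B) -> (A=0 B=8)
  2. fill(A) -> (A=8 B=8)
  3. pour(A -> B) -> (A=5 B=11)
  4. empty(B) -> (A=5 B=0)
  5. pour(A -> B) -> (A=0 B=5)
Reached target in 5 moves.

Answer: 5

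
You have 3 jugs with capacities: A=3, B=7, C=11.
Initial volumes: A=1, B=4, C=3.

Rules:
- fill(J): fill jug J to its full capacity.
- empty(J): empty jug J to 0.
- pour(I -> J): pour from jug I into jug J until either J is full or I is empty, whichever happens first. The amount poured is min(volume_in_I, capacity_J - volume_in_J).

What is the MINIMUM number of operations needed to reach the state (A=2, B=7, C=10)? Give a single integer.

Answer: 6

Derivation:
BFS from (A=1, B=4, C=3). One shortest path:
  1. pour(B -> A) -> (A=3 B=2 C=3)
  2. empty(A) -> (A=0 B=2 C=3)
  3. pour(B -> A) -> (A=2 B=0 C=3)
  4. fill(B) -> (A=2 B=7 C=3)
  5. pour(B -> C) -> (A=2 B=0 C=10)
  6. fill(B) -> (A=2 B=7 C=10)
Reached target in 6 moves.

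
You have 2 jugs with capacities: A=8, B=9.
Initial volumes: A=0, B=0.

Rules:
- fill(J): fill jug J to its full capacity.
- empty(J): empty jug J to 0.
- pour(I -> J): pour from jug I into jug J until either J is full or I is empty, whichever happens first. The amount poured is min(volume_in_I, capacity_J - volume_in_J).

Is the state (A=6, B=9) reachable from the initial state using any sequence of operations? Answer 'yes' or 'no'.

Answer: yes

Derivation:
BFS from (A=0, B=0):
  1. fill(A) -> (A=8 B=0)
  2. pour(A -> B) -> (A=0 B=8)
  3. fill(A) -> (A=8 B=8)
  4. pour(A -> B) -> (A=7 B=9)
  5. empty(B) -> (A=7 B=0)
  6. pour(A -> B) -> (A=0 B=7)
  7. fill(A) -> (A=8 B=7)
  8. pour(A -> B) -> (A=6 B=9)
Target reached → yes.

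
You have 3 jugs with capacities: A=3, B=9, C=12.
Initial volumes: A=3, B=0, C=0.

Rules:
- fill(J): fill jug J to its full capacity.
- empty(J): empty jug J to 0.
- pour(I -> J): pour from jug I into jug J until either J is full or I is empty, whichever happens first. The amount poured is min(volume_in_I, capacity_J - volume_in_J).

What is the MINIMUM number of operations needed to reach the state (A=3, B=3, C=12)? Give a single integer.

Answer: 3

Derivation:
BFS from (A=3, B=0, C=0). One shortest path:
  1. fill(C) -> (A=3 B=0 C=12)
  2. pour(A -> B) -> (A=0 B=3 C=12)
  3. fill(A) -> (A=3 B=3 C=12)
Reached target in 3 moves.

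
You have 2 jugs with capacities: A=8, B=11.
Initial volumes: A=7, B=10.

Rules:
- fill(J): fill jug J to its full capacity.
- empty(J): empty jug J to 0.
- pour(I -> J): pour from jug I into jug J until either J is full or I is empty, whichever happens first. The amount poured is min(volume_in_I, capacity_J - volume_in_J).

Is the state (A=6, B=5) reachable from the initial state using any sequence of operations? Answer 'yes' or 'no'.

BFS explored all 39 reachable states.
Reachable set includes: (0,0), (0,1), (0,2), (0,3), (0,4), (0,5), (0,6), (0,7), (0,8), (0,9), (0,10), (0,11) ...
Target (A=6, B=5) not in reachable set → no.

Answer: no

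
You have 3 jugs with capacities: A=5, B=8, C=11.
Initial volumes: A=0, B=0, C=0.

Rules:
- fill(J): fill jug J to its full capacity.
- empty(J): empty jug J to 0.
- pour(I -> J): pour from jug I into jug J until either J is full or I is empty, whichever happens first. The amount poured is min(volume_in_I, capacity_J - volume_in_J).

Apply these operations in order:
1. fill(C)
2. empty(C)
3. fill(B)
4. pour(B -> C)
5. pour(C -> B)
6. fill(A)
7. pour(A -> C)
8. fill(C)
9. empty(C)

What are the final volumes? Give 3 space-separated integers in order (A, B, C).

Answer: 0 8 0

Derivation:
Step 1: fill(C) -> (A=0 B=0 C=11)
Step 2: empty(C) -> (A=0 B=0 C=0)
Step 3: fill(B) -> (A=0 B=8 C=0)
Step 4: pour(B -> C) -> (A=0 B=0 C=8)
Step 5: pour(C -> B) -> (A=0 B=8 C=0)
Step 6: fill(A) -> (A=5 B=8 C=0)
Step 7: pour(A -> C) -> (A=0 B=8 C=5)
Step 8: fill(C) -> (A=0 B=8 C=11)
Step 9: empty(C) -> (A=0 B=8 C=0)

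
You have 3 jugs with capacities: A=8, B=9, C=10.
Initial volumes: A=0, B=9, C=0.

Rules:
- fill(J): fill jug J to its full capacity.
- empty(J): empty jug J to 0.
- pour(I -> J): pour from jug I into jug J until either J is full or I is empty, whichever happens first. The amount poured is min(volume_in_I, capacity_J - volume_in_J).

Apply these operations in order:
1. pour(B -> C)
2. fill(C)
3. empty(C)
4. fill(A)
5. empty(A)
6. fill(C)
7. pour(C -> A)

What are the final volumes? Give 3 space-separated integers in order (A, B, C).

Step 1: pour(B -> C) -> (A=0 B=0 C=9)
Step 2: fill(C) -> (A=0 B=0 C=10)
Step 3: empty(C) -> (A=0 B=0 C=0)
Step 4: fill(A) -> (A=8 B=0 C=0)
Step 5: empty(A) -> (A=0 B=0 C=0)
Step 6: fill(C) -> (A=0 B=0 C=10)
Step 7: pour(C -> A) -> (A=8 B=0 C=2)

Answer: 8 0 2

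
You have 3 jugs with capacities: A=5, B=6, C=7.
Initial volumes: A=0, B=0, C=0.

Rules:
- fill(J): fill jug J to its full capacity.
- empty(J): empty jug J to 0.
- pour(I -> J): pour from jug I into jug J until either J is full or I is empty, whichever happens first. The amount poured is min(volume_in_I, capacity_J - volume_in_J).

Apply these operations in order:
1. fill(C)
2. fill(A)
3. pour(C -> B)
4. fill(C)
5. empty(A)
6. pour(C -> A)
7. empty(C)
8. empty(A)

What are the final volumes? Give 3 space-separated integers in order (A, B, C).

Answer: 0 6 0

Derivation:
Step 1: fill(C) -> (A=0 B=0 C=7)
Step 2: fill(A) -> (A=5 B=0 C=7)
Step 3: pour(C -> B) -> (A=5 B=6 C=1)
Step 4: fill(C) -> (A=5 B=6 C=7)
Step 5: empty(A) -> (A=0 B=6 C=7)
Step 6: pour(C -> A) -> (A=5 B=6 C=2)
Step 7: empty(C) -> (A=5 B=6 C=0)
Step 8: empty(A) -> (A=0 B=6 C=0)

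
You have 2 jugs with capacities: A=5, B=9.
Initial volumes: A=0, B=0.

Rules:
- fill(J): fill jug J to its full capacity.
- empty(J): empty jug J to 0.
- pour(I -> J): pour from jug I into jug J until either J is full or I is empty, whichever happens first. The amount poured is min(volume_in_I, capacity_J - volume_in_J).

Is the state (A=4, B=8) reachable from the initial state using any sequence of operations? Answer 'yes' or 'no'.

Answer: no

Derivation:
BFS explored all 28 reachable states.
Reachable set includes: (0,0), (0,1), (0,2), (0,3), (0,4), (0,5), (0,6), (0,7), (0,8), (0,9), (1,0), (1,9) ...
Target (A=4, B=8) not in reachable set → no.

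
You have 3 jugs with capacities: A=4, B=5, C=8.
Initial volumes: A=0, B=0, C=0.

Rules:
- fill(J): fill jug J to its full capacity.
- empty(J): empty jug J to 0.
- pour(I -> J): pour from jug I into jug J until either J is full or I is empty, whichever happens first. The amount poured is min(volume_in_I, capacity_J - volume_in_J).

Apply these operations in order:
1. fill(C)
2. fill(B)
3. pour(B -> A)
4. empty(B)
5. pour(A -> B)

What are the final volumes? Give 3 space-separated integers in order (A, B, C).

Step 1: fill(C) -> (A=0 B=0 C=8)
Step 2: fill(B) -> (A=0 B=5 C=8)
Step 3: pour(B -> A) -> (A=4 B=1 C=8)
Step 4: empty(B) -> (A=4 B=0 C=8)
Step 5: pour(A -> B) -> (A=0 B=4 C=8)

Answer: 0 4 8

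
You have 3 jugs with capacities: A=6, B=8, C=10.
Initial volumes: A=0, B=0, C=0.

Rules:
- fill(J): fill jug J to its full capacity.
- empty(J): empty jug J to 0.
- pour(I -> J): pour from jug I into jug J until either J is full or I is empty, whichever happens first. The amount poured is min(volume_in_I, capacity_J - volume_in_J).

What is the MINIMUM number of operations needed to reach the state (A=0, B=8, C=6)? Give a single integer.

Answer: 3

Derivation:
BFS from (A=0, B=0, C=0). One shortest path:
  1. fill(A) -> (A=6 B=0 C=0)
  2. fill(B) -> (A=6 B=8 C=0)
  3. pour(A -> C) -> (A=0 B=8 C=6)
Reached target in 3 moves.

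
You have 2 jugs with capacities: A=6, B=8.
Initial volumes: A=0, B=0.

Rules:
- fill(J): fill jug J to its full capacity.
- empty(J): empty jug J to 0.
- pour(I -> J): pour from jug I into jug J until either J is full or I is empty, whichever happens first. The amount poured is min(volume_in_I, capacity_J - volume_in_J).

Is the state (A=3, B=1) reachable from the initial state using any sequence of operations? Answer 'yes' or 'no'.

BFS explored all 14 reachable states.
Reachable set includes: (0,0), (0,2), (0,4), (0,6), (0,8), (2,0), (2,8), (4,0), (4,8), (6,0), (6,2), (6,4) ...
Target (A=3, B=1) not in reachable set → no.

Answer: no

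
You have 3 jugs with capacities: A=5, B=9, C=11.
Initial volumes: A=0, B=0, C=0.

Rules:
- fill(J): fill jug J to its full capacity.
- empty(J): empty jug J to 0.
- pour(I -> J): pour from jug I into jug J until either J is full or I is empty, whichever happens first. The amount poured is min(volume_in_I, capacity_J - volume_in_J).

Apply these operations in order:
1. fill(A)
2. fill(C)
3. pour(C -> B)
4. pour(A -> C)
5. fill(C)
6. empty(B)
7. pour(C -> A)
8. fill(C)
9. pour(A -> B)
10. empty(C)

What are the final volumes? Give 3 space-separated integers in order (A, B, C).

Answer: 0 5 0

Derivation:
Step 1: fill(A) -> (A=5 B=0 C=0)
Step 2: fill(C) -> (A=5 B=0 C=11)
Step 3: pour(C -> B) -> (A=5 B=9 C=2)
Step 4: pour(A -> C) -> (A=0 B=9 C=7)
Step 5: fill(C) -> (A=0 B=9 C=11)
Step 6: empty(B) -> (A=0 B=0 C=11)
Step 7: pour(C -> A) -> (A=5 B=0 C=6)
Step 8: fill(C) -> (A=5 B=0 C=11)
Step 9: pour(A -> B) -> (A=0 B=5 C=11)
Step 10: empty(C) -> (A=0 B=5 C=0)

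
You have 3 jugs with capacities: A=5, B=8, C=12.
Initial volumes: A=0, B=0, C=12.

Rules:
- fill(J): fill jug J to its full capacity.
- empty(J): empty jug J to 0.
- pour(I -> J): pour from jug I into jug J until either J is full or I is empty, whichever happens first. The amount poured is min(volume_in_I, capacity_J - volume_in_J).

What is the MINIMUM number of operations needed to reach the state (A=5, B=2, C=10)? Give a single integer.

BFS from (A=0, B=0, C=12). One shortest path:
  1. pour(C -> A) -> (A=5 B=0 C=7)
  2. pour(C -> B) -> (A=5 B=7 C=0)
  3. pour(A -> C) -> (A=0 B=7 C=5)
  4. fill(A) -> (A=5 B=7 C=5)
  5. pour(A -> C) -> (A=0 B=7 C=10)
  6. pour(B -> A) -> (A=5 B=2 C=10)
Reached target in 6 moves.

Answer: 6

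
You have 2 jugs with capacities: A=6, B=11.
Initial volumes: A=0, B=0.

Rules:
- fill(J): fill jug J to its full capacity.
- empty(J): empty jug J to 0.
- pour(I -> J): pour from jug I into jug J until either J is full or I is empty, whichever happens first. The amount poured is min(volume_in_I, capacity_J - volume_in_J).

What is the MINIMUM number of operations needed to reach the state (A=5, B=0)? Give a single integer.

BFS from (A=0, B=0). One shortest path:
  1. fill(B) -> (A=0 B=11)
  2. pour(B -> A) -> (A=6 B=5)
  3. empty(A) -> (A=0 B=5)
  4. pour(B -> A) -> (A=5 B=0)
Reached target in 4 moves.

Answer: 4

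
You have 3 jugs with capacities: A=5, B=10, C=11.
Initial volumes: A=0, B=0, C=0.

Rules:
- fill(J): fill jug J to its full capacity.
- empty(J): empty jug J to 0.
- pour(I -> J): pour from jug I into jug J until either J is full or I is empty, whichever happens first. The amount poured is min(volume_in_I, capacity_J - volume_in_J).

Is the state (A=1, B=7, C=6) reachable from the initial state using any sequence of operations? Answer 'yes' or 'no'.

Answer: no

Derivation:
BFS explored all 432 reachable states.
Reachable set includes: (0,0,0), (0,0,1), (0,0,2), (0,0,3), (0,0,4), (0,0,5), (0,0,6), (0,0,7), (0,0,8), (0,0,9), (0,0,10), (0,0,11) ...
Target (A=1, B=7, C=6) not in reachable set → no.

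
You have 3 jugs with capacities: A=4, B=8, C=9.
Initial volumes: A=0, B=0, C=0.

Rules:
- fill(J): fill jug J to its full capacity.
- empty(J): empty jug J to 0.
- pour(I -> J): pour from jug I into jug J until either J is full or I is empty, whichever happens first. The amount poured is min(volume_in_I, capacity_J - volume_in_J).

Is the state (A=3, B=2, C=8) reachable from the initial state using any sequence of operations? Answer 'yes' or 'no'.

Answer: no

Derivation:
BFS explored all 282 reachable states.
Reachable set includes: (0,0,0), (0,0,1), (0,0,2), (0,0,3), (0,0,4), (0,0,5), (0,0,6), (0,0,7), (0,0,8), (0,0,9), (0,1,0), (0,1,1) ...
Target (A=3, B=2, C=8) not in reachable set → no.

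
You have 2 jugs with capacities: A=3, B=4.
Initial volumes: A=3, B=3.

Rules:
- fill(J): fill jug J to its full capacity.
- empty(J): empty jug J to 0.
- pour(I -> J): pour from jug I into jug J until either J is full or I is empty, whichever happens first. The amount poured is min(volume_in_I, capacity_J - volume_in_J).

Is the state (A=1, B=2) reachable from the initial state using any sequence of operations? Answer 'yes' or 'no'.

Answer: no

Derivation:
BFS explored all 14 reachable states.
Reachable set includes: (0,0), (0,1), (0,2), (0,3), (0,4), (1,0), (1,4), (2,0), (2,4), (3,0), (3,1), (3,2) ...
Target (A=1, B=2) not in reachable set → no.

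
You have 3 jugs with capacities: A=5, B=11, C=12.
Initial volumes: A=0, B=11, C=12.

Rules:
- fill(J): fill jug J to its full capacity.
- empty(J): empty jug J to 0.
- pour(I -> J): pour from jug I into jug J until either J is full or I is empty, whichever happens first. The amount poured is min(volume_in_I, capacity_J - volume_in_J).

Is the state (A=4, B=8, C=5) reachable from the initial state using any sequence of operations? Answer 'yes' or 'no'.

Answer: no

Derivation:
BFS explored all 496 reachable states.
Reachable set includes: (0,0,0), (0,0,1), (0,0,2), (0,0,3), (0,0,4), (0,0,5), (0,0,6), (0,0,7), (0,0,8), (0,0,9), (0,0,10), (0,0,11) ...
Target (A=4, B=8, C=5) not in reachable set → no.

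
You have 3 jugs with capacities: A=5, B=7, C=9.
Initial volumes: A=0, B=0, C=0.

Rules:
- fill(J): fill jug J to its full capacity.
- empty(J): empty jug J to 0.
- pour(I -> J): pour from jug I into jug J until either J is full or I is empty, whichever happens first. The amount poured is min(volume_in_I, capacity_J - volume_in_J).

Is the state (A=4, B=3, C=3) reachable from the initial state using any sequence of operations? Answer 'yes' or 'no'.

Answer: no

Derivation:
BFS explored all 288 reachable states.
Reachable set includes: (0,0,0), (0,0,1), (0,0,2), (0,0,3), (0,0,4), (0,0,5), (0,0,6), (0,0,7), (0,0,8), (0,0,9), (0,1,0), (0,1,1) ...
Target (A=4, B=3, C=3) not in reachable set → no.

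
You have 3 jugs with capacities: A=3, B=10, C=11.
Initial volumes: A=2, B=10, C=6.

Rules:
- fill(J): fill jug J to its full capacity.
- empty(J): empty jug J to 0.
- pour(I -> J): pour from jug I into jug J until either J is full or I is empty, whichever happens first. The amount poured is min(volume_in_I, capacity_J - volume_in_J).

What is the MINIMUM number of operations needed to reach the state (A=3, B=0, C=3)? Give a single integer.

Answer: 3

Derivation:
BFS from (A=2, B=10, C=6). One shortest path:
  1. empty(A) -> (A=0 B=10 C=6)
  2. empty(B) -> (A=0 B=0 C=6)
  3. pour(C -> A) -> (A=3 B=0 C=3)
Reached target in 3 moves.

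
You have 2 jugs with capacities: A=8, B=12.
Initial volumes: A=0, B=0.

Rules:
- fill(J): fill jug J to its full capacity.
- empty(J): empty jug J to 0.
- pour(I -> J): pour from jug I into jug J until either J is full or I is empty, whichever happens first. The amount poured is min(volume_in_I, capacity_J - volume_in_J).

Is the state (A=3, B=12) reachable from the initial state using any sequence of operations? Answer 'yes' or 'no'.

BFS explored all 10 reachable states.
Reachable set includes: (0,0), (0,4), (0,8), (0,12), (4,0), (4,12), (8,0), (8,4), (8,8), (8,12)
Target (A=3, B=12) not in reachable set → no.

Answer: no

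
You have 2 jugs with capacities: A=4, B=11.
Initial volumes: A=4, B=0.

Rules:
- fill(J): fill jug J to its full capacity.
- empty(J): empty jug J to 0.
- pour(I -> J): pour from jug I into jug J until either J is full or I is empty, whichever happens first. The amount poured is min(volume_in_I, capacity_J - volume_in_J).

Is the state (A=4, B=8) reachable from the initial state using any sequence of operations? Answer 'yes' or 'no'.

Answer: yes

Derivation:
BFS from (A=4, B=0):
  1. pour(A -> B) -> (A=0 B=4)
  2. fill(A) -> (A=4 B=4)
  3. pour(A -> B) -> (A=0 B=8)
  4. fill(A) -> (A=4 B=8)
Target reached → yes.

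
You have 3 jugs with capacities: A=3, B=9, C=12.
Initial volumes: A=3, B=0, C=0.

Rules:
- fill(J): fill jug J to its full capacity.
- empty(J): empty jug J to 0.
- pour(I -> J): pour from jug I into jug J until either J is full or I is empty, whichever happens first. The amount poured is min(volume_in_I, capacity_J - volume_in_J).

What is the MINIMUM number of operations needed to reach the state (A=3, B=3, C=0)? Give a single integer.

BFS from (A=3, B=0, C=0). One shortest path:
  1. pour(A -> B) -> (A=0 B=3 C=0)
  2. fill(A) -> (A=3 B=3 C=0)
Reached target in 2 moves.

Answer: 2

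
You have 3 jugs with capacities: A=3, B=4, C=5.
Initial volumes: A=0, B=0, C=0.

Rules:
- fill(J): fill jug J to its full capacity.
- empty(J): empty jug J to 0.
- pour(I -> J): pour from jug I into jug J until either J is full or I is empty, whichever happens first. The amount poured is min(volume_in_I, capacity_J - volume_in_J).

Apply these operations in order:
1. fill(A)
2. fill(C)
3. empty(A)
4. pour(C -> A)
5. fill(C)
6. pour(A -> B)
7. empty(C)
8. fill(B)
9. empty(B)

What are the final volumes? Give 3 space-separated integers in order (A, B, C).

Step 1: fill(A) -> (A=3 B=0 C=0)
Step 2: fill(C) -> (A=3 B=0 C=5)
Step 3: empty(A) -> (A=0 B=0 C=5)
Step 4: pour(C -> A) -> (A=3 B=0 C=2)
Step 5: fill(C) -> (A=3 B=0 C=5)
Step 6: pour(A -> B) -> (A=0 B=3 C=5)
Step 7: empty(C) -> (A=0 B=3 C=0)
Step 8: fill(B) -> (A=0 B=4 C=0)
Step 9: empty(B) -> (A=0 B=0 C=0)

Answer: 0 0 0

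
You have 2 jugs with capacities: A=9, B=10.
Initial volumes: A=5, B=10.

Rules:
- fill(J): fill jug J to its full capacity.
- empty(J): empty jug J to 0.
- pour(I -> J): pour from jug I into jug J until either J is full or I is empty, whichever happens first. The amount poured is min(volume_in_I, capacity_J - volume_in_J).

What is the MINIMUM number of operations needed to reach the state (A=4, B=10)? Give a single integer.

BFS from (A=5, B=10). One shortest path:
  1. empty(B) -> (A=5 B=0)
  2. pour(A -> B) -> (A=0 B=5)
  3. fill(A) -> (A=9 B=5)
  4. pour(A -> B) -> (A=4 B=10)
Reached target in 4 moves.

Answer: 4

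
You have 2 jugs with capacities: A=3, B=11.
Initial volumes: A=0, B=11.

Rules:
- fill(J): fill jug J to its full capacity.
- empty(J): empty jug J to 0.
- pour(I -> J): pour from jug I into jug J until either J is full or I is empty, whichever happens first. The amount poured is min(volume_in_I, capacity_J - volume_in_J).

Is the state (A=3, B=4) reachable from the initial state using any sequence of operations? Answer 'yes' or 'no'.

BFS from (A=0, B=11):
  1. pour(B -> A) -> (A=3 B=8)
  2. empty(A) -> (A=0 B=8)
  3. pour(B -> A) -> (A=3 B=5)
  4. empty(A) -> (A=0 B=5)
  5. pour(B -> A) -> (A=3 B=2)
  6. empty(A) -> (A=0 B=2)
  7. pour(B -> A) -> (A=2 B=0)
  8. fill(B) -> (A=2 B=11)
  9. pour(B -> A) -> (A=3 B=10)
  10. empty(A) -> (A=0 B=10)
  11. pour(B -> A) -> (A=3 B=7)
  12. empty(A) -> (A=0 B=7)
  13. pour(B -> A) -> (A=3 B=4)
Target reached → yes.

Answer: yes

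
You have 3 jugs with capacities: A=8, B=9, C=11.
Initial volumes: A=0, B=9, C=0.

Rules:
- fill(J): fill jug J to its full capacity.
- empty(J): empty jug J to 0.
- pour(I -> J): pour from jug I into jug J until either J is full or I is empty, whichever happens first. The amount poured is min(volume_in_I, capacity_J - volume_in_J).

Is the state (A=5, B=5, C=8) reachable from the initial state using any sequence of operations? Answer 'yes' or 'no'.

BFS explored all 520 reachable states.
Reachable set includes: (0,0,0), (0,0,1), (0,0,2), (0,0,3), (0,0,4), (0,0,5), (0,0,6), (0,0,7), (0,0,8), (0,0,9), (0,0,10), (0,0,11) ...
Target (A=5, B=5, C=8) not in reachable set → no.

Answer: no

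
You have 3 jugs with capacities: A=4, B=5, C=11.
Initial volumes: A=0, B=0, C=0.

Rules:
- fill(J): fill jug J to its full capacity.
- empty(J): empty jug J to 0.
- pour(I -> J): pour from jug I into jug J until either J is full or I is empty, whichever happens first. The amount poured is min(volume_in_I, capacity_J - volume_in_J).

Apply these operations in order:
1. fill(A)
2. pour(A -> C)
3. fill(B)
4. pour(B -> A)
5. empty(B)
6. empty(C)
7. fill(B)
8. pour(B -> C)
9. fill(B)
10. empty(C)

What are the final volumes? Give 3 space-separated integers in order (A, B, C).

Step 1: fill(A) -> (A=4 B=0 C=0)
Step 2: pour(A -> C) -> (A=0 B=0 C=4)
Step 3: fill(B) -> (A=0 B=5 C=4)
Step 4: pour(B -> A) -> (A=4 B=1 C=4)
Step 5: empty(B) -> (A=4 B=0 C=4)
Step 6: empty(C) -> (A=4 B=0 C=0)
Step 7: fill(B) -> (A=4 B=5 C=0)
Step 8: pour(B -> C) -> (A=4 B=0 C=5)
Step 9: fill(B) -> (A=4 B=5 C=5)
Step 10: empty(C) -> (A=4 B=5 C=0)

Answer: 4 5 0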